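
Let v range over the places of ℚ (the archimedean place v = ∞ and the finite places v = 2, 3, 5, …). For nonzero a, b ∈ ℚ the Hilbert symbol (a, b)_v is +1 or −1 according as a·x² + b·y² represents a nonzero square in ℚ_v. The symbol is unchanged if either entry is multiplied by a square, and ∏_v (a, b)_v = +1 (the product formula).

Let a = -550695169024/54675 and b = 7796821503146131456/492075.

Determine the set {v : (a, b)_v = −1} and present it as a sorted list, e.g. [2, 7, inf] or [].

(a, b) ≡ (-273, 7293) mod (ℚ^×)²; places V = {2, 3, 5, 7, 11, 13, 17, ∞}.
(a,b)_2: α=10, β=16; u≡7, v≡5 (mod 8); ε(u)ε(v)=1·0, αω(v)=10·1, βω(u)=16·0; sum ≡ 0  ⇒  +1.
(a,b)_∞: sgn(-273)=−, sgn(7293)=+, so +1.
(a,b)_17: α=2, u≡16; β=3, v≡4 (mod 17); (16|17)=+1, (4|17)=+1; sign (−1)^0·+1^3·+1^2 = +1.
(a,b)_11: α=2, u≡6; β=3, v≡4 (mod 11); (6|11)=-1, (4|11)=+1; sign (−1)^0·-1^3·+1^2 = -1.
(a,b)_5: α=-2, u≡3; β=-2, v≡2 (mod 5); (3|5)=-1, (2|5)=-1; sign (−1)^0·-1^-2·-1^-2 = +1.
(a,b)_13: α=3, u≡7; β=5, v≡7 (mod 13); (7|13)=-1, (7|13)=-1; sign (−1)^0·-1^5·-1^3 = +1.
(a,b)_3: α=-7, u≡2; β=-9, v≡1 (mod 3); (2|3)=-1, (1|3)=+1; sign (−1)^1·-1^-9·+1^-7 = +1.
(a,b)_7: α=1, u≡3; β=2, v≡3 (mod 7); (3|7)=-1, (3|7)=-1; sign (−1)^0·-1^2·-1^1 = -1.
Ram(-273, 7293) = {7, 11}; no ℚ_7-point on the conic.

[7, 11]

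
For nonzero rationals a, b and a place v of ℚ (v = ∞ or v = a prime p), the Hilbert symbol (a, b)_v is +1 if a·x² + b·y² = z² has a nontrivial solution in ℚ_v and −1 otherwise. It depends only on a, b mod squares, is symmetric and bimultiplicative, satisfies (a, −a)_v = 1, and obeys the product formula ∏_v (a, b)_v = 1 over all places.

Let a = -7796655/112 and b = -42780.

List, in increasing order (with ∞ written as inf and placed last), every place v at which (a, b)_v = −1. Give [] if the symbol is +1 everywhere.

(a, b) ≡ (-74865, -10695) mod (ℚ^×)²; places V = {2, 3, 5, 7, 23, 31, ∞}.
(a,b)_7: α=-1, u≡4; β=0, v≡4 (mod 7); (4|7)=+1, (4|7)=+1; sign (−1)^0·+1^0·+1^-1 = +1.
(a,b)_31: α=1, u≡26; β=1, v≡15 (mod 31); (26|31)=-1, (15|31)=-1; sign (−1)^1·-1^1·-1^1 = -1.
(a,b)_∞: sgn(-74865)=−, sgn(-10695)=−, so -1.
(a,b)_5: α=1, u≡2; β=1, v≡4 (mod 5); (2|5)=-1, (4|5)=+1; sign (−1)^0·-1^1·+1^1 = -1.
(a,b)_23: α=1, u≡19; β=1, v≡3 (mod 23); (19|23)=-1, (3|23)=+1; sign (−1)^1·-1^1·+1^1 = +1.
(a,b)_3: α=7, u≡2; β=1, v≡2 (mod 3); (2|3)=-1, (2|3)=-1; sign (−1)^1·-1^1·-1^7 = -1.
(a,b)_2: α=-4, β=2; u≡7, v≡1 (mod 8); ε(u)ε(v)=1·0, αω(v)=-4·0, βω(u)=2·0; sum ≡ 0  ⇒  +1.
Ram(-74865, -10695) = {3, 5, 31, ∞}; no ℚ_3-point on the conic.

[3, 5, 31, inf]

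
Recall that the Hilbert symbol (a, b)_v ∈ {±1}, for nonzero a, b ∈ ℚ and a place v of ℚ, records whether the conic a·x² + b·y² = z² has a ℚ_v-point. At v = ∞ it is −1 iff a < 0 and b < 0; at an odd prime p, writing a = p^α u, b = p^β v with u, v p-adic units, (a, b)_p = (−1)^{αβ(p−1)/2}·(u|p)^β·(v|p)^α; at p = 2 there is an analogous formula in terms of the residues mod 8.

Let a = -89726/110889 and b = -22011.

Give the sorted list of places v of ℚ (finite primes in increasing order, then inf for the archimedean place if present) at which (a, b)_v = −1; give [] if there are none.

Mod squares: a ≡ -89726, b ≡ -22011. Check v ∈ {∞, 2, 3, 7, 11, 13, 17, 23, 29, 37}.
v=37: a=37^-2·(≡21), b=37^0·(≡4) mod 37; (21|37)=+1, (4|37)=+1; (−1)^{-2·0·18}·(+1)^0·(+1)^-2 = +1.
v=13: a=13^1·(≡12), b=13^0·(≡11) mod 13; (12|13)=+1, (11|13)=-1; (−1)^{1·0·6}·(+1)^0·(-1)^1 = -1.
v=11: a=11^0·(≡5), b=11^1·(≡1) mod 11; (5|11)=+1, (1|11)=+1; (−1)^{0·1·5}·(+1)^1·(+1)^0 = +1.
v=7: a=7^1·(≡3), b=7^0·(≡4) mod 7; (3|7)=-1, (4|7)=+1; (−1)^{1·0·3}·(-1)^0·(+1)^1 = +1.
v=17: a=17^1·(≡4), b=17^0·(≡4) mod 17; (4|17)=+1, (4|17)=+1; (−1)^{1·0·8}·(+1)^0·(+1)^1 = +1.
v=29: a=29^1·(≡7), b=29^1·(≡24) mod 29; (7|29)=+1, (24|29)=+1; (−1)^{1·1·14}·(+1)^1·(+1)^1 = +1.
v=2: v_2(a)=1, v_2(b)=0; units ≡ 1, 5 (mod 8); ε·ε+αω+βω = 0·0+1·1+0·0 ≡ 1  ⇒  (a,b)_2 = -1.
v=3: a=3^-4·(≡1), b=3^1·(≡1) mod 3; (1|3)=+1, (1|3)=+1; (−1)^{-4·1·1}·(+1)^1·(+1)^-4 = +1.
v=∞: -89726 < 0 and -22011 < 0  ⇒  (a,b)_∞ = -1.
v=23: a=23^0·(≡11), b=23^1·(≡9) mod 23; (11|23)=-1, (9|23)=+1; (−1)^{0·1·11}·(-1)^1·(+1)^0 = -1.
Ram(-89726, -22011) = {2, 13, 23, ∞}; no ℚ_2-point on the conic.

[2, 13, 23, inf]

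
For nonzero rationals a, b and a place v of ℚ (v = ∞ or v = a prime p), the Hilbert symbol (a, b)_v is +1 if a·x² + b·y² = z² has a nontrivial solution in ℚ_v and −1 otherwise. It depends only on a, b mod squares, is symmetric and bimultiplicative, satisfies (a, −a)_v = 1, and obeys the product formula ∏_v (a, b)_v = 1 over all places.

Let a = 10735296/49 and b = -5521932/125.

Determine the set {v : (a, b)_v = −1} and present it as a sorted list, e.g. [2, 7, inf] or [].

[3, 11, 13, 17]

(a, b) ≡ (167739, -85215) mod (ℚ^×)²; places V = {2, 3, 5, 7, 11, 13, 17, 19, 23, ∞}.
(a,b)_13: α=1, u≡11; β=1, v≡3 (mod 13); (11|13)=-1, (3|13)=+1; sign (−1)^0·-1^1·+1^1 = -1.
(a,b)_∞: sgn(167739)=+, sgn(-85215)=−, so +1.
(a,b)_5: α=0, u≡4; β=-3, v≡3 (mod 5); (4|5)=+1, (3|5)=-1; sign (−1)^0·+1^-3·-1^0 = +1.
(a,b)_11: α=1, u≡1; β=0, v≡6 (mod 11); (1|11)=+1, (6|11)=-1; sign (−1)^0·+1^0·-1^1 = -1.
(a,b)_3: α=1, u≡2; β=5, v≡2 (mod 3); (2|3)=-1, (2|3)=-1; sign (−1)^1·-1^5·-1^1 = -1.
(a,b)_2: α=6, β=2; u≡3, v≡1 (mod 8); ε(u)ε(v)=1·0, αω(v)=6·0, βω(u)=2·1; sum ≡ 0  ⇒  +1.
(a,b)_17: α=1, u≡14; β=0, v≡7 (mod 17); (14|17)=-1, (7|17)=-1; sign (−1)^0·-1^0·-1^1 = -1.
(a,b)_7: α=-2, u≡5; β=0, v≡3 (mod 7); (5|7)=-1, (3|7)=-1; sign (−1)^0·-1^0·-1^-2 = +1.
(a,b)_23: α=1, u≡12; β=1, v≡22 (mod 23); (12|23)=+1, (22|23)=-1; sign (−1)^1·+1^1·-1^1 = +1.
(a,b)_19: α=0, u≡1; β=1, v≡10 (mod 19); (1|19)=+1, (10|19)=-1; sign (−1)^0·+1^1·-1^0 = +1.
Ram(167739, -85215) = {3, 11, 13, 17}; no ℚ_3-point on the conic.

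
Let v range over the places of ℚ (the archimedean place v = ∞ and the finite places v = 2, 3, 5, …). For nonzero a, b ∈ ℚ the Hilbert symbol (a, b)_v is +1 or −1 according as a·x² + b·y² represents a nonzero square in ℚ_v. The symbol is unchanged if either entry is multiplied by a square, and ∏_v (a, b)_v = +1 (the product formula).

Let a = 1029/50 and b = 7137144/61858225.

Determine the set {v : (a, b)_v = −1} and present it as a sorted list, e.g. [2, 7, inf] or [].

[2, 3]

Mod squares: a ≡ 42, b ≡ 14. Check v ∈ {∞, 2, 3, 5, 7, 11, 13, 17}.
v=7: a=7^3·(≡3), b=7^3·(≡2) mod 7; (3|7)=-1, (2|7)=+1; (−1)^{3·3·3}·(-1)^3·(+1)^3 = +1.
v=3: a=3^1·(≡2), b=3^2·(≡2) mod 3; (2|3)=-1, (2|3)=-1; (−1)^{1·2·1}·(-1)^2·(-1)^1 = -1.
v=11: a=11^0·(≡1), b=11^-4·(≡3) mod 11; (1|11)=+1, (3|11)=+1; (−1)^{0·-4·5}·(+1)^-4·(+1)^0 = +1.
v=5: a=5^-2·(≡2), b=5^-2·(≡1) mod 5; (2|5)=-1, (1|5)=+1; (−1)^{-2·-2·2}·(-1)^-2·(+1)^-2 = +1.
v=2: v_2(a)=-1, v_2(b)=3; units ≡ 5, 7 (mod 8); ε·ε+αω+βω = 0·1+-1·0+3·1 ≡ 1  ⇒  (a,b)_2 = -1.
v=17: a=17^0·(≡8), b=17^2·(≡6) mod 17; (8|17)=+1, (6|17)=-1; (−1)^{0·2·8}·(+1)^2·(-1)^0 = +1.
v=13: a=13^0·(≡12), b=13^-2·(≡4) mod 13; (12|13)=+1, (4|13)=+1; (−1)^{0·-2·6}·(+1)^-2·(+1)^0 = +1.
v=∞: 42 > 0 and 14 > 0  ⇒  (a,b)_∞ = +1.
(42, 14 / ℚ) ramifies at {2, 3}: a division algebra.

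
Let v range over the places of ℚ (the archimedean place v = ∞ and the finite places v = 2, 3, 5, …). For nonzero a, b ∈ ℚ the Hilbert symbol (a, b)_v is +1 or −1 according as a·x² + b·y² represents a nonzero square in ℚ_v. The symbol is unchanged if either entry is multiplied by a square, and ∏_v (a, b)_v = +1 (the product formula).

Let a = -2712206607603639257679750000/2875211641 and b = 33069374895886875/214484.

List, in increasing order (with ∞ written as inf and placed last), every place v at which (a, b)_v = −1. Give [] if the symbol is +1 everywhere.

[3, 41]

(a, b) ≡ (-1599, 1479) mod (ℚ^×)²; places V = {2, 3, 5, 7, 13, 17, 29, 41, 43, ∞}.
(a,b)_41: α=3, u≡16; β=2, v≡3 (mod 41); (16|41)=+1, (3|41)=-1; sign (−1)^0·+1^2·-1^3 = -1.
(a,b)_17: α=2, u≡8; β=1, v≡4 (mod 17); (8|17)=+1, (4|17)=+1; sign (−1)^0·+1^1·+1^2 = +1.
(a,b)_2: α=4, β=-2; u≡1, v≡7 (mod 8); ε(u)ε(v)=0·1, αω(v)=4·0, βω(u)=-2·0; sum ≡ 0  ⇒  +1.
(a,b)_7: α=2, u≡1; β=4, v≡2 (mod 7); (1|7)=+1, (2|7)=+1; sign (−1)^0·+1^4·+1^2 = +1.
(a,b)_5: α=6, u≡1; β=4, v≡1 (mod 5); (1|5)=+1, (1|5)=+1; sign (−1)^0·+1^4·+1^6 = +1.
(a,b)_13: α=7, u≡2; β=4, v≡4 (mod 13); (2|13)=-1, (4|13)=+1; sign (−1)^0·-1^4·+1^7 = +1.
(a,b)_29: α=-2, u≡4; β=-1, v≡6 (mod 29); (4|29)=+1, (6|29)=+1; sign (−1)^0·+1^-1·+1^-2 = +1.
(a,b)_43: α=-4, u≡25; β=-2, v≡13 (mod 43); (25|43)=+1, (13|43)=+1; sign (−1)^0·+1^-2·+1^-4 = +1.
(a,b)_∞: sgn(-1599)=−, sgn(1479)=+, so +1.
(a,b)_3: α=11, u≡1; β=3, v≡1 (mod 3); (1|3)=+1, (1|3)=+1; sign (−1)^1·+1^3·+1^11 = -1.
|Ram(-1599, 1479)| = 2, even; anisotropic at {3, 41}.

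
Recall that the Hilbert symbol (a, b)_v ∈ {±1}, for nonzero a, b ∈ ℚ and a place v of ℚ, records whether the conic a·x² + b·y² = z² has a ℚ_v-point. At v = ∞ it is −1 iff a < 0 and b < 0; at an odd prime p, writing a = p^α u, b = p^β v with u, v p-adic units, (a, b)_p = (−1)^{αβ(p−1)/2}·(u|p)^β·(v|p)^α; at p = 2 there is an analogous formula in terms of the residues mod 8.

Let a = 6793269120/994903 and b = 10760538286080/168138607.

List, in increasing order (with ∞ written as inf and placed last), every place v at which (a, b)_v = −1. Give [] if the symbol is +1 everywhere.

(a, b) ≡ (210, 2310) mod (ℚ^×)²; places V = {2, 3, 5, 7, 11, 13, 19, 29, ∞}.
(a,b)_∞: sgn(210)=+, sgn(2310)=+, so +1.
(a,b)_5: α=1, u≡3; β=1, v≡3 (mod 5); (3|5)=-1, (3|5)=-1; sign (−1)^0·-1^1·-1^1 = +1.
(a,b)_2: α=7, β=11; u≡1, v≡3 (mod 8); ε(u)ε(v)=0·1, αω(v)=7·1, βω(u)=11·0; sum ≡ 1  ⇒  -1.
(a,b)_13: α=-2, u≡6; β=-4, v≡1 (mod 13); (6|13)=-1, (1|13)=+1; sign (−1)^0·-1^-4·+1^-2 = +1.
(a,b)_19: α=2, u≡9; β=2, v≡16 (mod 19); (9|19)=+1, (16|19)=+1; sign (−1)^0·+1^2·+1^2 = +1.
(a,b)_29: α=-2, u≡13; β=-2, v≡17 (mod 29); (13|29)=+1, (17|29)=-1; sign (−1)^0·+1^-2·-1^-2 = +1.
(a,b)_11: α=2, u≡5; β=3, v≡4 (mod 11); (5|11)=+1, (4|11)=+1; sign (−1)^0·+1^3·+1^2 = +1.
(a,b)_3: α=5, u≡1; β=7, v≡2 (mod 3); (1|3)=+1, (2|3)=-1; sign (−1)^1·+1^7·-1^5 = +1.
(a,b)_7: α=-1, u≡1; β=-1, v≡2 (mod 7); (1|7)=+1, (2|7)=+1; sign (−1)^1·+1^-1·+1^-1 = -1.
|Ram(210, 2310)| = 2, even; anisotropic at {2, 7}.

[2, 7]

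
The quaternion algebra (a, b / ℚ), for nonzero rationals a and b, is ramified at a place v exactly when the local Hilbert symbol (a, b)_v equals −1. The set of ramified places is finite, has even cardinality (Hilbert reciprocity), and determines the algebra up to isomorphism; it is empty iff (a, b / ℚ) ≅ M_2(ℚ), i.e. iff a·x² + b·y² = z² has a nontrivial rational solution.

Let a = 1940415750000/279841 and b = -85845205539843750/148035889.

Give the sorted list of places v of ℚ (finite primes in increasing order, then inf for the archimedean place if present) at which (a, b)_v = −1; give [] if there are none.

[7, 13]

Mod squares: a ≡ 7, b ≡ -182. Check v ∈ {∞, 2, 3, 5, 7, 11, 13, 23}.
v=23: a=23^-4·(≡21), b=23^-6·(≡6) mod 23; (21|23)=-1, (6|23)=+1; (−1)^{-4·-6·11}·(-1)^-6·(+1)^-4 = +1.
v=3: a=3^8·(≡1), b=3^10·(≡1) mod 3; (1|3)=+1, (1|3)=+1; (−1)^{8·10·1}·(+1)^10·(+1)^8 = +1.
v=2: v_2(a)=4, v_2(b)=1; units ≡ 7, 5 (mod 8); ε·ε+αω+βω = 1·0+4·1+1·0 ≡ 0  ⇒  (a,b)_2 = +1.
v=13: a=13^2·(≡2), b=13^3·(≡1) mod 13; (2|13)=-1, (1|13)=+1; (−1)^{2·3·6}·(-1)^3·(+1)^2 = -1.
v=5: a=5^6·(≡3), b=5^8·(≡2) mod 5; (3|5)=-1, (2|5)=-1; (−1)^{6·8·2}·(-1)^8·(-1)^6 = +1.
v=11: a=11^0·(≡2), b=11^2·(≡3) mod 11; (2|11)=-1, (3|11)=+1; (−1)^{0·2·5}·(-1)^2·(+1)^0 = +1.
v=7: a=7^1·(≡2), b=7^1·(≡1) mod 7; (2|7)=+1, (1|7)=+1; (−1)^{1·1·3}·(+1)^1·(+1)^1 = -1.
v=∞: 7 > 0 and -182 < 0  ⇒  (a,b)_∞ = +1.
|Ram(7, -182)| = 2, even; anisotropic at {7, 13}.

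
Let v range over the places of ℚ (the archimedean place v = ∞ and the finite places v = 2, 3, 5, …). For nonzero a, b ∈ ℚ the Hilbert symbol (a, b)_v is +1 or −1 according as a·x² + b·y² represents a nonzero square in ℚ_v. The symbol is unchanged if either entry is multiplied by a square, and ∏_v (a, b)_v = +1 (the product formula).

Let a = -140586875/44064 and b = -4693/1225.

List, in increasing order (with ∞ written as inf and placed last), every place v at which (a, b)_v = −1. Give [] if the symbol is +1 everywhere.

[2, inf]

(a, b) ≡ (-374, -13) mod (ℚ^×)²; places V = {2, 3, 5, 7, 11, 13, 17, 19, ∞}.
(a,b)_11: α=3, u≡7; β=0, v≡1 (mod 11); (7|11)=-1, (1|11)=+1; sign (−1)^0·-1^0·+1^3 = +1.
(a,b)_∞: sgn(-374)=−, sgn(-13)=−, so -1.
(a,b)_7: α=0, u≡2; β=-2, v≡1 (mod 7); (2|7)=+1, (1|7)=+1; sign (−1)^0·+1^-2·+1^0 = +1.
(a,b)_13: α=2, u≡3; β=1, v≡1 (mod 13); (3|13)=+1, (1|13)=+1; sign (−1)^0·+1^1·+1^2 = +1.
(a,b)_19: α=0, u≡5; β=2, v≡7 (mod 19); (5|19)=+1, (7|19)=+1; sign (−1)^0·+1^2·+1^0 = +1.
(a,b)_3: α=-4, u≡1; β=0, v≡2 (mod 3); (1|3)=+1, (2|3)=-1; sign (−1)^0·+1^0·-1^-4 = +1.
(a,b)_17: α=-1, u≡6; β=0, v≡16 (mod 17); (6|17)=-1, (16|17)=+1; sign (−1)^0·-1^0·+1^-1 = +1.
(a,b)_2: α=-5, β=0; u≡5, v≡3 (mod 8); ε(u)ε(v)=0·1, αω(v)=-5·1, βω(u)=0·1; sum ≡ 1  ⇒  -1.
(a,b)_5: α=4, u≡4; β=-2, v≡3 (mod 5); (4|5)=+1, (3|5)=-1; sign (−1)^0·+1^-2·-1^4 = +1.
(-374, -13 / ℚ) ramifies at {2, ∞}: a division algebra.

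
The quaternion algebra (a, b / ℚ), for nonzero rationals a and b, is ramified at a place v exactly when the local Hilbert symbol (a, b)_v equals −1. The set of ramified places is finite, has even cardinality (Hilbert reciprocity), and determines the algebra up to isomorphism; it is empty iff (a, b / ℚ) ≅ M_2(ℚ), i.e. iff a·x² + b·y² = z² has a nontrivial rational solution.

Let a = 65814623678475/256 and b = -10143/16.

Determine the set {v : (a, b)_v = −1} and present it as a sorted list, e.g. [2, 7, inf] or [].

(a, b) ≡ (230299, -23) mod (ℚ^×)²; places V = {2, 3, 5, 7, 17, 19, 23, 31, ∞}.
(a,b)_3: α=2, u≡1; β=2, v≡1 (mod 3); (1|3)=+1, (1|3)=+1; sign (−1)^0·+1^2·+1^2 = +1.
(a,b)_23: α=3, u≡18; β=1, v≡17 (mod 23); (18|23)=+1, (17|23)=-1; sign (−1)^1·+1^1·-1^3 = +1.
(a,b)_2: α=-8, β=-4; u≡3, v≡1 (mod 8); ε(u)ε(v)=1·0, αω(v)=-8·0, βω(u)=-4·1; sum ≡ 0  ⇒  +1.
(a,b)_7: α=4, u≡6; β=2, v≡5 (mod 7); (6|7)=-1, (5|7)=-1; sign (−1)^0·-1^2·-1^4 = +1.
(a,b)_17: α=1, u≡4; β=0, v≡11 (mod 17); (4|17)=+1, (11|17)=-1; sign (−1)^0·+1^0·-1^1 = -1.
(a,b)_∞: sgn(230299)=+, sgn(-23)=−, so +1.
(a,b)_31: α=1, u≡2; β=0, v≡19 (mod 31); (2|31)=+1, (19|31)=+1; sign (−1)^0·+1^0·+1^1 = +1.
(a,b)_5: α=2, u≡4; β=0, v≡2 (mod 5); (4|5)=+1, (2|5)=-1; sign (−1)^0·+1^0·-1^2 = +1.
(a,b)_19: α=1, u≡12; β=0, v≡18 (mod 19); (12|19)=-1, (18|19)=-1; sign (−1)^0·-1^0·-1^1 = -1.
|Ram(230299, -23)| = 2, even; anisotropic at {17, 19}.

[17, 19]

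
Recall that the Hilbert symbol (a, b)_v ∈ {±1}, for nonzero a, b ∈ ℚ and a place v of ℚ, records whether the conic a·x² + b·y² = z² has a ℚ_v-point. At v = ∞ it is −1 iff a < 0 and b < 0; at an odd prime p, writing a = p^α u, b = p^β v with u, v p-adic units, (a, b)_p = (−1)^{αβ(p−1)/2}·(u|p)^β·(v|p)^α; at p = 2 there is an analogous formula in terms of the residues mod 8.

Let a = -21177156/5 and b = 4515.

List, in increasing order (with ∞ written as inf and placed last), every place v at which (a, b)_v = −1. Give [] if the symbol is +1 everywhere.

Mod squares: a ≡ -26471445, b ≡ 4515. Check v ∈ {∞, 2, 3, 5, 7, 11, 13, 41, 43}.
v=41: a=41^1·(≡25), b=41^0·(≡5) mod 41; (25|41)=+1, (5|41)=+1; (−1)^{1·0·20}·(+1)^0·(+1)^1 = +1.
v=2: v_2(a)=2, v_2(b)=0; units ≡ 3, 3 (mod 8); ε·ε+αω+βω = 1·1+2·1+0·1 ≡ 1  ⇒  (a,b)_2 = -1.
v=5: a=5^-1·(≡4), b=5^1·(≡3) mod 5; (4|5)=+1, (3|5)=-1; (−1)^{-1·1·2}·(+1)^1·(-1)^-1 = -1.
v=13: a=13^1·(≡1), b=13^0·(≡4) mod 13; (1|13)=+1, (4|13)=+1; (−1)^{1·0·6}·(+1)^0·(+1)^1 = +1.
v=∞: -26471445 < 0 and 4515 > 0  ⇒  (a,b)_∞ = +1.
v=3: a=3^1·(≡1), b=3^1·(≡2) mod 3; (1|3)=+1, (2|3)=-1; (−1)^{1·1·1}·(+1)^1·(-1)^1 = +1.
v=11: a=11^1·(≡7), b=11^0·(≡5) mod 11; (7|11)=-1, (5|11)=+1; (−1)^{1·0·5}·(-1)^0·(+1)^1 = +1.
v=43: a=43^1·(≡6), b=43^1·(≡19) mod 43; (6|43)=+1, (19|43)=-1; (−1)^{1·1·21}·(+1)^1·(-1)^1 = +1.
v=7: a=7^1·(≡3), b=7^1·(≡1) mod 7; (3|7)=-1, (1|7)=+1; (−1)^{1·1·3}·(-1)^1·(+1)^1 = +1.
|Ram(-26471445, 4515)| = 2, even; anisotropic at {2, 5}.

[2, 5]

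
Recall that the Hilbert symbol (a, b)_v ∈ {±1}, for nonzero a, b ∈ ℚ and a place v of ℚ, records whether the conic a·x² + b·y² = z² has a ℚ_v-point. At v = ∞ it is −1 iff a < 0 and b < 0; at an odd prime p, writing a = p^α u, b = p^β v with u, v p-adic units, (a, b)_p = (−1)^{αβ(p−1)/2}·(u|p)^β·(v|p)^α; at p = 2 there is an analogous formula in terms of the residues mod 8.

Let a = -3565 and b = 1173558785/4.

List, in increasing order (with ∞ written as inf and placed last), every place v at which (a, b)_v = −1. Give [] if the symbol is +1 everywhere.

Mod squares: a ≡ -3565, b ≡ 1221185. Check v ∈ {∞, 2, 5, 7, 23, 31, 37, 41}.
v=31: a=31^1·(≡9), b=31^2·(≡16) mod 31; (9|31)=+1, (16|31)=+1; (−1)^{1·2·15}·(+1)^2·(+1)^1 = +1.
v=41: a=41^0·(≡2), b=41^1·(≡24) mod 41; (2|41)=+1, (24|41)=-1; (−1)^{0·1·20}·(+1)^1·(-1)^0 = +1.
v=7: a=7^0·(≡5), b=7^1·(≡4) mod 7; (5|7)=-1, (4|7)=+1; (−1)^{0·1·3}·(-1)^1·(+1)^0 = -1.
v=∞: -3565 < 0 and 1221185 > 0  ⇒  (a,b)_∞ = +1.
v=37: a=37^0·(≡24), b=37^1·(≡9) mod 37; (24|37)=-1, (9|37)=+1; (−1)^{0·1·18}·(-1)^1·(+1)^0 = -1.
v=5: a=5^1·(≡2), b=5^1·(≡3) mod 5; (2|5)=-1, (3|5)=-1; (−1)^{1·1·2}·(-1)^1·(-1)^1 = +1.
v=2: v_2(a)=0, v_2(b)=-2; units ≡ 3, 1 (mod 8); ε·ε+αω+βω = 1·0+0·0+-2·1 ≡ 0  ⇒  (a,b)_2 = +1.
v=23: a=23^1·(≡6), b=23^1·(≡15) mod 23; (6|23)=+1, (15|23)=-1; (−1)^{1·1·11}·(+1)^1·(-1)^1 = +1.
Ram(-3565, 1221185) = {7, 37}; no ℚ_7-point on the conic.

[7, 37]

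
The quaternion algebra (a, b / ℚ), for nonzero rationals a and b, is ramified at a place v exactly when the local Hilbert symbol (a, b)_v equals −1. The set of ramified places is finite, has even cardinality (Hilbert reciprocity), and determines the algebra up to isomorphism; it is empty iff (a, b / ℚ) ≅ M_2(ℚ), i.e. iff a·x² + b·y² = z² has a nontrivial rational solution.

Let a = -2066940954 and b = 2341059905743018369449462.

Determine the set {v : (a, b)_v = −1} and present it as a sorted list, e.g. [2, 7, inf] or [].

[2, 13, 19, 29]

(a, b) ≡ (-229660106, 243542) mod (ℚ^×)²; places V = {2, 3, 13, 17, 19, 23, 29, 41, ∞}.
(a,b)_3: α=2, u≡1; β=6, v≡2 (mod 3); (1|3)=+1, (2|3)=-1; sign (−1)^0·+1^6·-1^2 = +1.
(a,b)_41: α=1, u≡37; β=2, v≡31 (mod 41); (37|41)=+1, (31|41)=+1; sign (−1)^0·+1^2·+1^1 = +1.
(a,b)_17: α=1, u≡3; β=3, v≡5 (mod 17); (3|17)=-1, (5|17)=-1; sign (−1)^0·-1^3·-1^1 = +1.
(a,b)_∞: sgn(-229660106)=−, sgn(243542)=+, so +1.
(a,b)_23: α=1, u≡5; β=2, v≡12 (mod 23); (5|23)=-1, (12|23)=+1; sign (−1)^0·-1^2·+1^1 = +1.
(a,b)_29: α=1, u≡25; β=3, v≡3 (mod 29); (25|29)=+1, (3|29)=-1; sign (−1)^0·+1^3·-1^1 = -1.
(a,b)_13: α=1, u≡2; β=3, v≡9 (mod 13); (2|13)=-1, (9|13)=+1; sign (−1)^0·-1^3·+1^1 = -1.
(a,b)_2: α=1, β=1; u≡3, v≡3 (mod 8); ε(u)ε(v)=1·1, αω(v)=1·1, βω(u)=1·1; sum ≡ 1  ⇒  -1.
(a,b)_19: α=1, u≡15; β=3, v≡14 (mod 19); (15|19)=-1, (14|19)=-1; sign (−1)^1·-1^3·-1^1 = -1.
|Ram(-229660106, 243542)| = 4, even; anisotropic at {2, 13, 19, 29}.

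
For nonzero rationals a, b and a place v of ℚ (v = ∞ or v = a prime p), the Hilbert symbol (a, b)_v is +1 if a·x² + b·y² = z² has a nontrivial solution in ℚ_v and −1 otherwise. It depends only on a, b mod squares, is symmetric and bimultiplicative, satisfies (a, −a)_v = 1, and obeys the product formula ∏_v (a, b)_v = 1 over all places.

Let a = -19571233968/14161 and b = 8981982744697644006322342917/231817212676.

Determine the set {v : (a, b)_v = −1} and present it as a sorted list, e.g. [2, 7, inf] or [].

[11, 13]

Mod squares: a ≡ -141427, b ≡ 13. Check v ∈ {∞, 2, 3, 7, 11, 13, 17, 19, 23, 29, 31, 43}.
v=19: a=19^0·(≡1), b=19^2·(≡18) mod 19; (1|19)=+1, (18|19)=-1; (−1)^{0·2·9}·(+1)^2·(-1)^0 = +1.
v=17: a=17^-2·(≡8), b=17^-6·(≡4) mod 17; (8|17)=+1, (4|17)=+1; (−1)^{-2·-6·8}·(+1)^-6·(+1)^-2 = +1.
v=11: a=11^1·(≡2), b=11^2·(≡8) mod 11; (2|11)=-1, (8|11)=-1; (−1)^{1·2·5}·(-1)^2·(-1)^1 = -1.
v=7: a=7^-2·(≡4), b=7^-4·(≡3) mod 7; (4|7)=+1, (3|7)=-1; (−1)^{-2·-4·3}·(+1)^-4·(-1)^-2 = +1.
v=31: a=31^2·(≡27), b=31^4·(≡11) mod 31; (27|31)=-1, (11|31)=-1; (−1)^{2·4·15}·(-1)^4·(-1)^2 = +1.
v=23: a=23^1·(≡15), b=23^2·(≡16) mod 23; (15|23)=-1, (16|23)=+1; (−1)^{1·2·11}·(-1)^2·(+1)^1 = +1.
v=43: a=43^1·(≡28), b=43^2·(≡25) mod 43; (28|43)=-1, (25|43)=+1; (−1)^{1·2·21}·(-1)^2·(+1)^1 = +1.
v=13: a=13^1·(≡6), b=13^5·(≡10) mod 13; (6|13)=-1, (10|13)=+1; (−1)^{1·5·6}·(-1)^5·(+1)^1 = -1.
v=∞: -141427 < 0 and 13 > 0  ⇒  (a,b)_∞ = +1.
v=29: a=29^0·(≡7), b=29^2·(≡22) mod 29; (7|29)=+1, (22|29)=+1; (−1)^{0·2·14}·(+1)^2·(+1)^0 = +1.
v=3: a=3^2·(≡2), b=3^6·(≡1) mod 3; (2|3)=-1, (1|3)=+1; (−1)^{2·6·1}·(-1)^6·(+1)^2 = +1.
v=2: v_2(a)=4, v_2(b)=-2; units ≡ 5, 5 (mod 8); ε·ε+αω+βω = 0·0+4·1+-2·1 ≡ 0  ⇒  (a,b)_2 = +1.
(-141427, 13 / ℚ) ramifies at {11, 13}: a division algebra.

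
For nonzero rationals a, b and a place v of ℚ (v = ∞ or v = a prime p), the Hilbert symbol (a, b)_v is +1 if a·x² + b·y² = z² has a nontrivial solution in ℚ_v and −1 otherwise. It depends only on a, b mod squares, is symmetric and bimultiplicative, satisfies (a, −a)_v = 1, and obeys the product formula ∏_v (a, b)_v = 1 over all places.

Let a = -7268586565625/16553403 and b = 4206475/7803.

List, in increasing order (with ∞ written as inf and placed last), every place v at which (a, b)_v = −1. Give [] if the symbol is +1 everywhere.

[3, 5, 7, 13]

(a, b) ≡ (-19635, 273) mod (ℚ^×)²; places V = {2, 3, 5, 7, 11, 13, 17, 29, 31, 43, ∞}.
(a,b)_43: α=2, u≡23; β=2, v≡17 (mod 43); (23|43)=+1, (17|43)=+1; sign (−1)^0·+1^2·+1^2 = +1.
(a,b)_5: α=5, u≡3; β=2, v≡3 (mod 5); (3|5)=-1, (3|5)=-1; sign (−1)^0·-1^2·-1^5 = -1.
(a,b)_7: α=1, u≡2; β=1, v≡2 (mod 7); (2|7)=+1, (2|7)=+1; sign (−1)^1·+1^1·+1^1 = -1.
(a,b)_13: α=0, u≡2; β=1, v≡6 (mod 13); (2|13)=-1, (6|13)=-1; sign (−1)^0·-1^1·-1^0 = -1.
(a,b)_17: α=1, u≡15; β=-2, v≡8 (mod 17); (15|17)=+1, (8|17)=+1; sign (−1)^0·+1^-2·+1^1 = +1.
(a,b)_3: α=-9, u≡1; β=-3, v≡1 (mod 3); (1|3)=+1, (1|3)=+1; sign (−1)^1·+1^-3·+1^-9 = -1.
(a,b)_2: α=0, β=0; u≡5, v≡1 (mod 8); ε(u)ε(v)=0·0, αω(v)=0·0, βω(u)=0·1; sum ≡ 0  ⇒  +1.
(a,b)_31: α=2, u≡19; β=0, v≡25 (mod 31); (19|31)=+1, (25|31)=+1; sign (−1)^0·+1^0·+1^2 = +1.
(a,b)_29: α=-2, u≡11; β=0, v≡27 (mod 29); (11|29)=-1, (27|29)=-1; sign (−1)^0·-1^0·-1^-2 = +1.
(a,b)_∞: sgn(-19635)=−, sgn(273)=+, so +1.
(a,b)_11: α=1, u≡7; β=0, v≡5 (mod 11); (7|11)=-1, (5|11)=+1; sign (−1)^0·-1^0·+1^1 = +1.
Ram(-19635, 273) = {3, 5, 7, 13}; no ℚ_3-point on the conic.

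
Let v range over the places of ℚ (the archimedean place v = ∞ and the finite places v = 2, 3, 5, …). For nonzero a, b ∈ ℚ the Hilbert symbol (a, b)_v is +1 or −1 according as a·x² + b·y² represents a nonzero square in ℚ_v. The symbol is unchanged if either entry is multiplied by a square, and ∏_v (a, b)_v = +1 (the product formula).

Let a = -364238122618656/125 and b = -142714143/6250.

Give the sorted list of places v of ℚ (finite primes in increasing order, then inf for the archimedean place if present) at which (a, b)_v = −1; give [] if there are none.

Mod squares: a ≡ -330, b ≡ -1430. Check v ∈ {∞, 2, 3, 5, 11, 13, 37}.
v=13: a=13^2·(≡5), b=13^1·(≡6) mod 13; (5|13)=-1, (6|13)=-1; (−1)^{2·1·6}·(-1)^1·(-1)^2 = -1.
v=2: v_2(a)=5, v_2(b)=-1; units ≡ 3, 5 (mod 8); ε·ε+αω+βω = 1·0+5·1+-1·1 ≡ 0  ⇒  (a,b)_2 = +1.
v=∞: -330 < 0 and -1430 < 0  ⇒  (a,b)_∞ = -1.
v=5: a=5^-3·(≡4), b=5^-5·(≡1) mod 5; (4|5)=+1, (1|5)=+1; (−1)^{-3·-5·2}·(+1)^-5·(+1)^-3 = +1.
v=3: a=3^3·(≡1), b=3^6·(≡1) mod 3; (1|3)=+1, (1|3)=+1; (−1)^{3·6·1}·(+1)^6·(+1)^3 = +1.
v=11: a=11^3·(≡4), b=11^1·(≡7) mod 11; (4|11)=+1, (7|11)=-1; (−1)^{3·1·5}·(+1)^1·(-1)^3 = +1.
v=37: a=37^4·(≡1), b=37^2·(≡6) mod 37; (1|37)=+1, (6|37)=-1; (−1)^{4·2·18}·(+1)^2·(-1)^4 = +1.
|Ram(-330, -1430)| = 2, even; anisotropic at {13, ∞}.

[13, inf]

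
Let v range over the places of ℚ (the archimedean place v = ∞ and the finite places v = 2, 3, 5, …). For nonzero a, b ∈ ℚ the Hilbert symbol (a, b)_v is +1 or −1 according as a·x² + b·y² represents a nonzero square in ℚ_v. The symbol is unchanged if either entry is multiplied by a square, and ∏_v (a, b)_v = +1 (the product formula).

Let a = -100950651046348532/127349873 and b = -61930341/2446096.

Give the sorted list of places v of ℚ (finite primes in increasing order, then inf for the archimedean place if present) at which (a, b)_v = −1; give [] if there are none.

Mod squares: a ≡ -9061, b ≡ -56869. Check v ∈ {∞, 2, 3, 7, 11, 13, 17, 23, 29, 37, 41, 53}.
v=29: a=29^2·(≡24), b=29^1·(≡15) mod 29; (24|29)=+1, (15|29)=-1; (−1)^{2·1·14}·(+1)^1·(-1)^2 = +1.
v=41: a=41^1·(≡8), b=41^0·(≡1) mod 41; (8|41)=+1, (1|41)=+1; (−1)^{1·0·20}·(+1)^0·(+1)^1 = +1.
v=37: a=37^2·(≡9), b=37^1·(≡19) mod 37; (9|37)=+1, (19|37)=-1; (−1)^{2·1·18}·(+1)^1·(-1)^2 = +1.
v=∞: -9061 < 0 and -56869 < 0  ⇒  (a,b)_∞ = -1.
v=2: v_2(a)=2, v_2(b)=-4; units ≡ 3, 3 (mod 8); ε·ε+αω+βω = 1·1+2·1+-4·1 ≡ 1  ⇒  (a,b)_2 = -1.
v=7: a=7^-2·(≡4), b=7^0·(≡5) mod 7; (4|7)=+1, (5|7)=-1; (−1)^{-2·0·3}·(+1)^0·(-1)^-2 = +1.
v=11: a=11^4·(≡1), b=11^2·(≡5) mod 11; (1|11)=+1, (5|11)=+1; (−1)^{4·2·5}·(+1)^2·(+1)^4 = +1.
v=53: a=53^2·(≡31), b=53^1·(≡29) mod 53; (31|53)=-1, (29|53)=+1; (−1)^{2·1·26}·(-1)^1·(+1)^2 = -1.
v=3: a=3^0·(≡2), b=3^2·(≡2) mod 3; (2|3)=-1, (2|3)=-1; (−1)^{0·2·1}·(-1)^2·(-1)^0 = +1.
v=23: a=23^-2·(≡2), b=23^-2·(≡11) mod 23; (2|23)=+1, (11|23)=-1; (−1)^{-2·-2·11}·(+1)^-2·(-1)^-2 = +1.
v=17: a=17^-3·(≡10), b=17^-2·(≡2) mod 17; (10|17)=-1, (2|17)=+1; (−1)^{-3·-2·8}·(-1)^-2·(+1)^-3 = +1.
v=13: a=13^1·(≡7), b=13^0·(≡7) mod 13; (7|13)=-1, (7|13)=-1; (−1)^{1·0·6}·(-1)^0·(-1)^1 = -1.
(-9061, -56869 / ℚ) ramifies at {2, 13, 53, ∞}: a division algebra.

[2, 13, 53, inf]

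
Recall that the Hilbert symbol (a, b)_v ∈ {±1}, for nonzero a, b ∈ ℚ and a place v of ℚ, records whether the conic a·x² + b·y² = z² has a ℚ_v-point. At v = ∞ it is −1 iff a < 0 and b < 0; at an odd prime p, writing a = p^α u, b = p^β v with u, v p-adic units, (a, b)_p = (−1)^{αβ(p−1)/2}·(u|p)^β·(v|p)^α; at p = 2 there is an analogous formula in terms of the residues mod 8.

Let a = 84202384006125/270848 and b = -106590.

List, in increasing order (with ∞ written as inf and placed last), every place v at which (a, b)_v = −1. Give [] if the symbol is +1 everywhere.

[2, 11, 17, 19]

(a, b) ≡ (10, -106590) mod (ℚ^×)²; places V = {2, 3, 5, 7, 11, 17, 19, 23, ∞}.
(a,b)_17: α=2, u≡10; β=1, v≡3 (mod 17); (10|17)=-1, (3|17)=-1; sign (−1)^0·-1^1·-1^2 = -1.
(a,b)_7: α=2, u≡5; β=0, v≡6 (mod 7); (5|7)=-1, (6|7)=-1; sign (−1)^0·-1^0·-1^2 = +1.
(a,b)_2: α=-9, β=1; u≡5, v≡1 (mod 8); ε(u)ε(v)=0·0, αω(v)=-9·0, βω(u)=1·1; sum ≡ 1  ⇒  -1.
(a,b)_∞: sgn(10)=+, sgn(-106590)=−, so +1.
(a,b)_3: α=2, u≡1; β=1, v≡2 (mod 3); (1|3)=+1, (2|3)=-1; sign (−1)^0·+1^1·-1^2 = +1.
(a,b)_5: α=3, u≡3; β=1, v≡2 (mod 5); (3|5)=-1, (2|5)=-1; sign (−1)^0·-1^1·-1^3 = +1.
(a,b)_23: α=-2, u≡10; β=0, v≡15 (mod 23); (10|23)=-1, (15|23)=-1; sign (−1)^0·-1^0·-1^-2 = +1.
(a,b)_19: α=2, u≡12; β=1, v≡14 (mod 19); (12|19)=-1, (14|19)=-1; sign (−1)^0·-1^1·-1^2 = -1.
(a,b)_11: α=4, u≡7; β=1, v≡1 (mod 11); (7|11)=-1, (1|11)=+1; sign (−1)^0·-1^1·+1^4 = -1.
Ram(10, -106590) = {2, 11, 17, 19}; no ℚ_2-point on the conic.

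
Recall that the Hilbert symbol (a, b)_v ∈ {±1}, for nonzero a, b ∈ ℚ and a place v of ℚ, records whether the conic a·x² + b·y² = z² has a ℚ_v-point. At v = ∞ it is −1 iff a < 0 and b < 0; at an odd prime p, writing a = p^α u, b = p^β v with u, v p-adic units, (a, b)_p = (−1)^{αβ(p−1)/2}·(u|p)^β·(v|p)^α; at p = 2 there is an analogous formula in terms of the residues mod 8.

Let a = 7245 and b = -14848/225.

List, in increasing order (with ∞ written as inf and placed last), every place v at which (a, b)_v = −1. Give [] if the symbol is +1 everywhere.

(a, b) ≡ (805, -58) mod (ℚ^×)²; places V = {2, 3, 5, 7, 23, 29, ∞}.
(a,b)_7: α=1, u≡6; β=0, v≡6 (mod 7); (6|7)=-1, (6|7)=-1; sign (−1)^0·-1^0·-1^1 = -1.
(a,b)_∞: sgn(805)=+, sgn(-58)=−, so +1.
(a,b)_23: α=1, u≡16; β=0, v≡21 (mod 23); (16|23)=+1, (21|23)=-1; sign (−1)^0·+1^0·-1^1 = -1.
(a,b)_2: α=0, β=9; u≡5, v≡3 (mod 8); ε(u)ε(v)=0·1, αω(v)=0·1, βω(u)=9·1; sum ≡ 1  ⇒  -1.
(a,b)_5: α=1, u≡4; β=-2, v≡3 (mod 5); (4|5)=+1, (3|5)=-1; sign (−1)^0·+1^-2·-1^1 = -1.
(a,b)_3: α=2, u≡1; β=-2, v≡2 (mod 3); (1|3)=+1, (2|3)=-1; sign (−1)^0·+1^-2·-1^2 = +1.
(a,b)_29: α=0, u≡24; β=1, v≡11 (mod 29); (24|29)=+1, (11|29)=-1; sign (−1)^0·+1^1·-1^0 = +1.
|Ram(805, -58)| = 4, even; anisotropic at {2, 5, 7, 23}.

[2, 5, 7, 23]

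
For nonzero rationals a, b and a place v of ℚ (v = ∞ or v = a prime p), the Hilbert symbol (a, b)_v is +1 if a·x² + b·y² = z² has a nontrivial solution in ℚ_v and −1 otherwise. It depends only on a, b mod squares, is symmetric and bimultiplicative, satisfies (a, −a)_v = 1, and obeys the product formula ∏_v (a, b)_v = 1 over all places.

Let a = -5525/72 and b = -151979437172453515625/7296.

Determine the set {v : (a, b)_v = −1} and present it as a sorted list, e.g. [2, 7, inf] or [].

[3, 7, 13, 17, 19, inf]

Mod squares: a ≡ -442, b ≡ -114114. Check v ∈ {∞, 2, 3, 5, 7, 11, 13, 17, 19, 31}.
v=∞: -442 < 0 and -114114 < 0  ⇒  (a,b)_∞ = -1.
v=3: a=3^-2·(≡2), b=3^-1·(≡2) mod 3; (2|3)=-1, (2|3)=-1; (−1)^{-2·-1·1}·(-1)^-1·(-1)^-2 = -1.
v=11: a=11^0·(≡5), b=11^1·(≡10) mod 11; (5|11)=+1, (10|11)=-1; (−1)^{0·1·5}·(+1)^1·(-1)^0 = +1.
v=2: v_2(a)=-3, v_2(b)=-7; units ≡ 3, 7 (mod 8); ε·ε+αω+βω = 1·1+-3·0+-7·1 ≡ 0  ⇒  (a,b)_2 = +1.
v=19: a=19^0·(≡18), b=19^-1·(≡7) mod 19; (18|19)=-1, (7|19)=+1; (−1)^{0·-1·9}·(-1)^-1·(+1)^0 = -1.
v=13: a=13^1·(≡8), b=13^5·(≡3) mod 13; (8|13)=-1, (3|13)=+1; (−1)^{1·5·6}·(-1)^5·(+1)^1 = -1.
v=5: a=5^2·(≡2), b=5^8·(≡4) mod 5; (2|5)=-1, (4|5)=+1; (−1)^{2·8·2}·(-1)^8·(+1)^2 = +1.
v=17: a=17^1·(≡8), b=17^2·(≡12) mod 17; (8|17)=+1, (12|17)=-1; (−1)^{1·2·8}·(+1)^2·(-1)^1 = -1.
v=7: a=7^0·(≡6), b=7^3·(≡4) mod 7; (6|7)=-1, (4|7)=+1; (−1)^{0·3·3}·(-1)^3·(+1)^0 = -1.
v=31: a=31^0·(≡21), b=31^2·(≡7) mod 31; (21|31)=-1, (7|31)=+1; (−1)^{0·2·15}·(-1)^2·(+1)^0 = +1.
|Ram(-442, -114114)| = 6, even; anisotropic at {3, 7, 13, 17, 19, ∞}.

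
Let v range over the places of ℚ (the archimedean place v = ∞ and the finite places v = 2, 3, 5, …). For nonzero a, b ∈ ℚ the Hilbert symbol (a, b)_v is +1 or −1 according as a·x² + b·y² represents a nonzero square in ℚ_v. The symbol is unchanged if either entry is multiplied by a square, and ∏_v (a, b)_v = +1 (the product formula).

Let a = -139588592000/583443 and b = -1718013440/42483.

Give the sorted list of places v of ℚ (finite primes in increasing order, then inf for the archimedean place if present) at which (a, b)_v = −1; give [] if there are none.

[3, 5, 13, inf]

Mod squares: a ≡ -4290, b ≡ -330. Check v ∈ {∞, 2, 3, 5, 7, 11, 13, 17, 19}.
v=13: a=13^3·(≡6), b=13^2·(≡7) mod 13; (6|13)=-1, (7|13)=-1; (−1)^{3·2·6}·(-1)^2·(-1)^3 = -1.
v=2: v_2(a)=7, v_2(b)=9; units ≡ 7, 3 (mod 8); ε·ε+αω+βω = 1·1+7·1+9·0 ≡ 0  ⇒  (a,b)_2 = +1.
v=19: a=19^2·(≡4), b=19^2·(≡15) mod 19; (4|19)=+1, (15|19)=-1; (−1)^{2·2·9}·(+1)^2·(-1)^2 = +1.
v=∞: -4290 < 0 and -330 < 0  ⇒  (a,b)_∞ = -1.
v=17: a=17^0·(≡11), b=17^-2·(≡6) mod 17; (11|17)=-1, (6|17)=-1; (−1)^{0·-2·8}·(-1)^-2·(-1)^0 = +1.
v=11: a=11^1·(≡10), b=11^1·(≡9) mod 11; (10|11)=-1, (9|11)=+1; (−1)^{1·1·5}·(-1)^1·(+1)^1 = +1.
v=7: a=7^-4·(≡2), b=7^-2·(≡3) mod 7; (2|7)=+1, (3|7)=-1; (−1)^{-4·-2·3}·(+1)^-2·(-1)^-4 = +1.
v=5: a=5^3·(≡3), b=5^1·(≡4) mod 5; (3|5)=-1, (4|5)=+1; (−1)^{3·1·2}·(-1)^1·(+1)^3 = -1.
v=3: a=3^-5·(≡1), b=3^-1·(≡1) mod 3; (1|3)=+1, (1|3)=+1; (−1)^{-5·-1·1}·(+1)^-1·(+1)^-5 = -1.
|Ram(-4290, -330)| = 4, even; anisotropic at {3, 5, 13, ∞}.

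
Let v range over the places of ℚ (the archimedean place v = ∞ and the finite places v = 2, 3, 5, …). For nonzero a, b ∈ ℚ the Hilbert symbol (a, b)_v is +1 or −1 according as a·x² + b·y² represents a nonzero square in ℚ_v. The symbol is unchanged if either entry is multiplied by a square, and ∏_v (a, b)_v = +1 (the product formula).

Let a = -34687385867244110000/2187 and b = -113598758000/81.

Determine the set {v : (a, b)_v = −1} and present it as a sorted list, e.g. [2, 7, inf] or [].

[5, 7, 19, inf]

Mod squares: a ≡ -57057, b ≡ -95. Check v ∈ {∞, 2, 3, 5, 7, 11, 13, 19}.
v=11: a=11^1·(≡1), b=11^0·(≡5) mod 11; (1|11)=+1, (5|11)=+1; (−1)^{1·0·5}·(+1)^0·(+1)^1 = +1.
v=19: a=19^5·(≡13), b=19^3·(≡3) mod 19; (13|19)=-1, (3|19)=-1; (−1)^{5·3·9}·(-1)^3·(-1)^5 = -1.
v=5: a=5^4·(≡2), b=5^3·(≡1) mod 5; (2|5)=-1, (1|5)=+1; (−1)^{4·3·2}·(-1)^3·(+1)^4 = -1.
v=∞: -57057 < 0 and -95 < 0  ⇒  (a,b)_∞ = -1.
v=13: a=13^5·(≡7), b=13^2·(≡10) mod 13; (7|13)=-1, (10|13)=+1; (−1)^{5·2·6}·(-1)^2·(+1)^5 = +1.
v=7: a=7^3·(≡2), b=7^2·(≡3) mod 7; (2|7)=+1, (3|7)=-1; (−1)^{3·2·3}·(+1)^2·(-1)^3 = -1.
v=2: v_2(a)=4, v_2(b)=4; units ≡ 7, 1 (mod 8); ε·ε+αω+βω = 1·0+4·0+4·0 ≡ 0  ⇒  (a,b)_2 = +1.
v=3: a=3^-7·(≡1), b=3^-4·(≡1) mod 3; (1|3)=+1, (1|3)=+1; (−1)^{-7·-4·1}·(+1)^-4·(+1)^-7 = +1.
Ram(-57057, -95) = {5, 7, 19, ∞}; no ℚ_5-point on the conic.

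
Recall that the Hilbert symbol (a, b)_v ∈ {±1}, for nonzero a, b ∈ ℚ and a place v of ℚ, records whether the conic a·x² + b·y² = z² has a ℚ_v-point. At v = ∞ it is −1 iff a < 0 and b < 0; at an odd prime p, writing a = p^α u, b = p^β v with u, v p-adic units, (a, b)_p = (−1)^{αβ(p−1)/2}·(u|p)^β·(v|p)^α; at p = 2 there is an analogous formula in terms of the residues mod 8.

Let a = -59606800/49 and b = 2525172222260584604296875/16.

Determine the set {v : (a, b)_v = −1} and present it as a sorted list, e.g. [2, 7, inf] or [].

[2, 3, 13, 29]

(a, b) ≡ (-149017, 806403) mod (ℚ^×)²; places V = {2, 3, 5, 7, 11, 13, 19, 23, 29, 31, ∞}.
(a,b)_7: α=-2, u≡6; β=0, v≡3 (mod 7); (6|7)=-1, (3|7)=-1; sign (−1)^0·-1^0·-1^-2 = +1.
(a,b)_11: α=1, u≡4; β=2, v≡5 (mod 11); (4|11)=+1, (5|11)=+1; sign (−1)^0·+1^2·+1^1 = +1.
(a,b)_29: α=0, u≡19; β=1, v≡24 (mod 29); (19|29)=-1, (24|29)=+1; sign (−1)^0·-1^1·+1^0 = -1.
(a,b)_5: α=2, u≡2; β=8, v≡2 (mod 5); (2|5)=-1, (2|5)=-1; sign (−1)^0·-1^8·-1^2 = +1.
(a,b)_3: α=0, u≡2; β=1, v≡1 (mod 3); (2|3)=-1, (1|3)=+1; sign (−1)^0·-1^1·+1^0 = -1.
(a,b)_23: α=1, u≡21; β=3, v≡18 (mod 23); (21|23)=-1, (18|23)=+1; sign (−1)^1·-1^3·+1^1 = +1.
(a,b)_13: α=0, u≡2; β=1, v≡7 (mod 13); (2|13)=-1, (7|13)=-1; sign (−1)^0·-1^1·-1^0 = -1.
(a,b)_31: α=1, u≡21; β=3, v≡4 (mod 31); (21|31)=-1, (4|31)=+1; sign (−1)^1·-1^3·+1^1 = +1.
(a,b)_19: α=1, u≡9; β=4, v≡1 (mod 19); (9|19)=+1, (1|19)=+1; sign (−1)^0·+1^4·+1^1 = +1.
(a,b)_∞: sgn(-149017)=−, sgn(806403)=+, so +1.
(a,b)_2: α=4, β=-4; u≡7, v≡3 (mod 8); ε(u)ε(v)=1·1, αω(v)=4·1, βω(u)=-4·0; sum ≡ 1  ⇒  -1.
|Ram(-149017, 806403)| = 4, even; anisotropic at {2, 3, 13, 29}.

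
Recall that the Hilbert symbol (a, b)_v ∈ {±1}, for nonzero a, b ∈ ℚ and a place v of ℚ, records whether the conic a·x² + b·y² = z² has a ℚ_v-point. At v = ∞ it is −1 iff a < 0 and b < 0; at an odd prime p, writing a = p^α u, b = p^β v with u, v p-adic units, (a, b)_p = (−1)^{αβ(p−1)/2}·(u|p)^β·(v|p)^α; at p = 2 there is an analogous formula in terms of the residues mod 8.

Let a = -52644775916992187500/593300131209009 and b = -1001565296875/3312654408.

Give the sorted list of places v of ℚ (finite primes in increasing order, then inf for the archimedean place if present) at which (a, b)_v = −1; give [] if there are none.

[2, inf]

Mod squares: a ≡ -451, b ≡ -902. Check v ∈ {∞, 2, 3, 5, 7, 11, 13, 17, 19, 29, 41}.
v=5: a=5^12·(≡1), b=5^6·(≡2) mod 5; (1|5)=+1, (2|5)=-1; (−1)^{12·6·2}·(+1)^6·(-1)^12 = +1.
v=3: a=3^-8·(≡2), b=3^-4·(≡1) mod 3; (2|3)=-1, (1|3)=+1; (−1)^{-8·-4·1}·(-1)^-4·(+1)^-8 = +1.
v=13: a=13^2·(≡3), b=13^2·(≡5) mod 13; (3|13)=+1, (5|13)=-1; (−1)^{2·2·6}·(+1)^2·(-1)^2 = +1.
v=2: v_2(a)=2, v_2(b)=-3; units ≡ 5, 5 (mod 8); ε·ε+αω+βω = 0·0+2·1+-3·1 ≡ 1  ⇒  (a,b)_2 = -1.
v=11: a=11^1·(≡9), b=11^1·(≡10) mod 11; (9|11)=+1, (10|11)=-1; (−1)^{1·1·5}·(+1)^1·(-1)^1 = +1.
v=7: a=7^-4·(≡2), b=7^-2·(≡1) mod 7; (2|7)=+1, (1|7)=+1; (−1)^{-4·-2·3}·(+1)^-2·(+1)^-4 = +1.
v=29: a=29^4·(≡28), b=29^2·(≡10) mod 29; (28|29)=+1, (10|29)=-1; (−1)^{4·2·14}·(+1)^2·(-1)^4 = +1.
v=41: a=41^1·(≡28), b=41^1·(≡28) mod 41; (28|41)=-1, (28|41)=-1; (−1)^{1·1·20}·(-1)^1·(-1)^1 = +1.
v=17: a=17^-2·(≡9), b=17^-2·(≡8) mod 17; (9|17)=+1, (8|17)=+1; (−1)^{-2·-2·8}·(+1)^-2·(+1)^-2 = +1.
v=19: a=19^-4·(≡6), b=19^-2·(≡12) mod 19; (6|19)=+1, (12|19)=-1; (−1)^{-4·-2·9}·(+1)^-2·(-1)^-4 = +1.
v=∞: -451 < 0 and -902 < 0  ⇒  (a,b)_∞ = -1.
Ram(-451, -902) = {2, ∞}; no ℚ_2-point on the conic.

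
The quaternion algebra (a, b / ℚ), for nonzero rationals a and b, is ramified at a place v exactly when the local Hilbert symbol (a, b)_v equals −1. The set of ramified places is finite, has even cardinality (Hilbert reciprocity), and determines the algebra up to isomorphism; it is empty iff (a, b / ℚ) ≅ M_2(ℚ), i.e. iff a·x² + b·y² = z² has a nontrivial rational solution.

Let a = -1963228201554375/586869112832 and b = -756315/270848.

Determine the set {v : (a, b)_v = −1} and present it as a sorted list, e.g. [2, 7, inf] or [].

[2, inf]

(a, b) ≡ (-14, -70) mod (ℚ^×)²; places V = {2, 3, 5, 7, 23, 31, ∞}.
(a,b)_3: α=4, u≡1; β=2, v≡2 (mod 3); (1|3)=+1, (2|3)=-1; sign (−1)^0·+1^2·-1^4 = +1.
(a,b)_2: α=-21, β=-9; u≡1, v≡5 (mod 8); ε(u)ε(v)=0·0, αω(v)=-21·1, βω(u)=-9·0; sum ≡ 1  ⇒  -1.
(a,b)_7: α=9, u≡6; β=5, v≡1 (mod 7); (6|7)=-1, (1|7)=+1; sign (−1)^1·-1^5·+1^9 = +1.
(a,b)_31: α=2, u≡29; β=0, v≡23 (mod 31); (29|31)=-1, (23|31)=-1; sign (−1)^0·-1^0·-1^2 = +1.
(a,b)_∞: sgn(-14)=−, sgn(-70)=−, so -1.
(a,b)_23: α=-4, u≡1; β=-2, v≡22 (mod 23); (1|23)=+1, (22|23)=-1; sign (−1)^0·+1^-2·-1^-4 = +1.
(a,b)_5: α=4, u≡4; β=1, v≡4 (mod 5); (4|5)=+1, (4|5)=+1; sign (−1)^0·+1^1·+1^4 = +1.
Ram(-14, -70) = {2, ∞}; no ℚ_2-point on the conic.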